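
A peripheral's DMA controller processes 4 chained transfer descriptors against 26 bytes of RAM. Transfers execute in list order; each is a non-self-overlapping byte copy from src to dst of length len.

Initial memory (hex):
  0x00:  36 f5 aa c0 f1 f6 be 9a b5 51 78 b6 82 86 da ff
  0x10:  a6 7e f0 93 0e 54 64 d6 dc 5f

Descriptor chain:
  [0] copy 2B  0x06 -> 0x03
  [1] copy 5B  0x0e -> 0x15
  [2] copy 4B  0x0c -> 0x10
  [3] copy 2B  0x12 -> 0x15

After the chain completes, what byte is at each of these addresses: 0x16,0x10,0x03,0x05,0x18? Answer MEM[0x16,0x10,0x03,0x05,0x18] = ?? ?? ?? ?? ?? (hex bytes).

  after D0: wrote 2B at 0x03 = be9a
  after D1: wrote 5B at 0x15 = daffa67ef0
  after D2: wrote 4B at 0x10 = 8286daff
  after D3: wrote 2B at 0x15 = daff
query mem[0x16]=0xff, mem[0x10]=0x82, mem[0x03]=0xbe, mem[0x05]=0xf6, mem[0x18]=0x7e

MEM[0x16,0x10,0x03,0x05,0x18] = ff 82 be f6 7e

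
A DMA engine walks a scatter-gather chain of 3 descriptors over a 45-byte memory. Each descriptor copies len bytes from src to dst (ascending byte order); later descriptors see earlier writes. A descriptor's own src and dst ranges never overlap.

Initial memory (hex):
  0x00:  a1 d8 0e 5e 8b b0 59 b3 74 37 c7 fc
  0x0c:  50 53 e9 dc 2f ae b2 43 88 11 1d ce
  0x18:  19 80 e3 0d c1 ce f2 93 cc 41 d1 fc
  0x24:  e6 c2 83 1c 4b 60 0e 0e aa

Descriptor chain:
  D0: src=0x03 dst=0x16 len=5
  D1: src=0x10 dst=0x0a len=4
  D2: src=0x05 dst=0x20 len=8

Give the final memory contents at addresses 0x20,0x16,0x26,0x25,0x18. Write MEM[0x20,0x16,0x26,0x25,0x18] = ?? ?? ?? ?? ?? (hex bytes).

MEM[0x20,0x16,0x26,0x25,0x18] = b0 5e ae 2f b0

D0: mem[0x16..0x1a] <- [5e 8b b0 59 b3]
D1: mem[0x0a..0x0d] <- [2f ae b2 43]
D2: mem[0x20..0x27] <- [b0 59 b3 74 37 2f ae b2]
query mem[0x20]=0xb0, mem[0x16]=0x5e, mem[0x26]=0xae, mem[0x25]=0x2f, mem[0x18]=0xb0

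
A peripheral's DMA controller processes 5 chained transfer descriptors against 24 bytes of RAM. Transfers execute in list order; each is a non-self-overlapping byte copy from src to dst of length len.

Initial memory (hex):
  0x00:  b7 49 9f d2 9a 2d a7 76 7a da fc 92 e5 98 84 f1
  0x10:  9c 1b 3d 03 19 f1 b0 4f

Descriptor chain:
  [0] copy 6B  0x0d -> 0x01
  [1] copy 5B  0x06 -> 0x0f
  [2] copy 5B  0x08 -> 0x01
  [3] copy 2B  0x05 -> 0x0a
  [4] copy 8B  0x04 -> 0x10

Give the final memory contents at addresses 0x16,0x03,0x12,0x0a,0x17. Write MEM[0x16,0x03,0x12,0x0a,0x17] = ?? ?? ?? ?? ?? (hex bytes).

MEM[0x16,0x03,0x12,0x0a,0x17] = e5 fc 3d e5 3d

#0 dst[0x01+6] := {0x98,0x84,0xf1,0x9c,0x1b,0x3d}
#1 dst[0x0f+5] := {0x3d,0x76,0x7a,0xda,0xfc}
#2 dst[0x01+5] := {0x7a,0xda,0xfc,0x92,0xe5}
#3 dst[0x0a+2] := {0xe5,0x3d}
#4 dst[0x10+8] := {0x92,0xe5,0x3d,0x76,0x7a,0xda,0xe5,0x3d}
query mem[0x16]=0xe5, mem[0x03]=0xfc, mem[0x12]=0x3d, mem[0x0a]=0xe5, mem[0x17]=0x3d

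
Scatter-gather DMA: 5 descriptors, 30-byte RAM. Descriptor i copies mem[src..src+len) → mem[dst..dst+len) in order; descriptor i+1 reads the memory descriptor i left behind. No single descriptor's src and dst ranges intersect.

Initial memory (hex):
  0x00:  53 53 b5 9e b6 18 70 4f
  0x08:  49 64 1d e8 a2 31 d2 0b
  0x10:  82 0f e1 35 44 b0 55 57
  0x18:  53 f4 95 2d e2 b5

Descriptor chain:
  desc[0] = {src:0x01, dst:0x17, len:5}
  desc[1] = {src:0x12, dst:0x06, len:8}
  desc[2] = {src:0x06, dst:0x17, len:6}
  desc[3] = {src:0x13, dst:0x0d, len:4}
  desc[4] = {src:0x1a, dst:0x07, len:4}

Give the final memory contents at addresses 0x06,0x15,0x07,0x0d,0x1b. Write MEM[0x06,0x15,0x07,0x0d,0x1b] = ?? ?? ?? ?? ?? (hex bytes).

D0: mem[0x17..0x1b] <- [53 b5 9e b6 18]
D1: mem[0x06..0x0d] <- [e1 35 44 b0 55 53 b5 9e]
D2: mem[0x17..0x1c] <- [e1 35 44 b0 55 53]
D3: mem[0x0d..0x10] <- [35 44 b0 55]
D4: mem[0x07..0x0a] <- [b0 55 53 b5]
query mem[0x06]=0xe1, mem[0x15]=0xb0, mem[0x07]=0xb0, mem[0x0d]=0x35, mem[0x1b]=0x55

MEM[0x06,0x15,0x07,0x0d,0x1b] = e1 b0 b0 35 55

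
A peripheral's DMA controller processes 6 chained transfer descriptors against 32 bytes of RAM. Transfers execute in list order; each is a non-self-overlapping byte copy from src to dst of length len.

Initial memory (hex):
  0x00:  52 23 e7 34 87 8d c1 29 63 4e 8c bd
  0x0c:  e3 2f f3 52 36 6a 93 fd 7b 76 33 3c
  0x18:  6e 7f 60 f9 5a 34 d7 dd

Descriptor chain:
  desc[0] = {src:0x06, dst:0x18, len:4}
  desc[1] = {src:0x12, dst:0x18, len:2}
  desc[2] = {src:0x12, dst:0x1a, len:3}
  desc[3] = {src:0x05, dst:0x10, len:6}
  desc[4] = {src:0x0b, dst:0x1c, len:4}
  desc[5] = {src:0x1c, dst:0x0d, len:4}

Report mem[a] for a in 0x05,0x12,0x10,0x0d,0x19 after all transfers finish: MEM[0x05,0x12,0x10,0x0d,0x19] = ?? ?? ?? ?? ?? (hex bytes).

D0: mem[0x18..0x1b] <- [c1 29 63 4e]
D1: mem[0x18..0x19] <- [93 fd]
D2: mem[0x1a..0x1c] <- [93 fd 7b]
D3: mem[0x10..0x15] <- [8d c1 29 63 4e 8c]
D4: mem[0x1c..0x1f] <- [bd e3 2f f3]
D5: mem[0x0d..0x10] <- [bd e3 2f f3]
query mem[0x05]=0x8d, mem[0x12]=0x29, mem[0x10]=0xf3, mem[0x0d]=0xbd, mem[0x19]=0xfd

MEM[0x05,0x12,0x10,0x0d,0x19] = 8d 29 f3 bd fd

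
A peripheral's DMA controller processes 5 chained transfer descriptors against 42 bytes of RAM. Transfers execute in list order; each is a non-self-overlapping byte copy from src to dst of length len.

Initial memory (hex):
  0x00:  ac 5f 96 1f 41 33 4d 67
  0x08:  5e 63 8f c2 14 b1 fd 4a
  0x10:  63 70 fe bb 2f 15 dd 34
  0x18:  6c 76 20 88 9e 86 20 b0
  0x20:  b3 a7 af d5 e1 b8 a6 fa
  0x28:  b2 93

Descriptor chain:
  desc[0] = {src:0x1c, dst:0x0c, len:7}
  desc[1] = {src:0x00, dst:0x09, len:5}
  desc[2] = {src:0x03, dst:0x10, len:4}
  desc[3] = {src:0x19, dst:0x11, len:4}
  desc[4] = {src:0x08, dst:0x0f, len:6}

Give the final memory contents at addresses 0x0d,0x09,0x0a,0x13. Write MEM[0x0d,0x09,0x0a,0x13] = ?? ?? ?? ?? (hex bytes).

  after D0: wrote 7B at 0x0c = 9e8620b0b3a7af
  after D1: wrote 5B at 0x09 = ac5f961f41
  after D2: wrote 4B at 0x10 = 1f41334d
  after D3: wrote 4B at 0x11 = 7620889e
  after D4: wrote 6B at 0x0f = 5eac5f961f41
query mem[0x0d]=0x41, mem[0x09]=0xac, mem[0x0a]=0x5f, mem[0x13]=0x1f

MEM[0x0d,0x09,0x0a,0x13] = 41 ac 5f 1f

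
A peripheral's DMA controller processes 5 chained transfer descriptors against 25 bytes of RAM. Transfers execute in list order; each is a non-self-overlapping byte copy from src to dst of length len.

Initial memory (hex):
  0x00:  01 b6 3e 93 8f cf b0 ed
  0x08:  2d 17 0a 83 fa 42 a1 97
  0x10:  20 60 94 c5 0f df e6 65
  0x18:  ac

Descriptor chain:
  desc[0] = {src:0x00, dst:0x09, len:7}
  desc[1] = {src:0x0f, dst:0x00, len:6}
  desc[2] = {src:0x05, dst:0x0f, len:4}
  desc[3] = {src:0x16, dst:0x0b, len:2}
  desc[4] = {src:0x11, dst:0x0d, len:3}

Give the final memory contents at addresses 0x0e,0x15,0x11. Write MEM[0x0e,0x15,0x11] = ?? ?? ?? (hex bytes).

MEM[0x0e,0x15,0x11] = 2d df ed

[0] 0x00->0x09 len=7 : 01 b6 3e 93 8f cf b0
[1] 0x0f->0x00 len=6 : b0 20 60 94 c5 0f
[2] 0x05->0x0f len=4 : 0f b0 ed 2d
[3] 0x16->0x0b len=2 : e6 65
[4] 0x11->0x0d len=3 : ed 2d c5
query mem[0x0e]=0x2d, mem[0x15]=0xdf, mem[0x11]=0xed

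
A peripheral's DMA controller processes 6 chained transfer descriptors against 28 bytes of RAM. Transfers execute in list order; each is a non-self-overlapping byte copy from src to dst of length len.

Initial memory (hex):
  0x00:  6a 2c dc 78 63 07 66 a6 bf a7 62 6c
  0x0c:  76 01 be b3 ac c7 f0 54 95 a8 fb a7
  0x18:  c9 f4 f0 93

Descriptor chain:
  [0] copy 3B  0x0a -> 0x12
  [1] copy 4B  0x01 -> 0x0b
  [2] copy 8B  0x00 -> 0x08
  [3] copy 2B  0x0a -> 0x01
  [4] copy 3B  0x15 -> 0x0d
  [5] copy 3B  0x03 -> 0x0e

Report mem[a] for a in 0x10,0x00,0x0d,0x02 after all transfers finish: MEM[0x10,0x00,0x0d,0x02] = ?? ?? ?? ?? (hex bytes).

#0 dst[0x12+3] := {0x62,0x6c,0x76}
#1 dst[0x0b+4] := {0x2c,0xdc,0x78,0x63}
#2 dst[0x08+8] := {0x6a,0x2c,0xdc,0x78,0x63,0x07,0x66,0xa6}
#3 dst[0x01+2] := {0xdc,0x78}
#4 dst[0x0d+3] := {0xa8,0xfb,0xa7}
#5 dst[0x0e+3] := {0x78,0x63,0x07}
query mem[0x10]=0x07, mem[0x00]=0x6a, mem[0x0d]=0xa8, mem[0x02]=0x78

MEM[0x10,0x00,0x0d,0x02] = 07 6a a8 78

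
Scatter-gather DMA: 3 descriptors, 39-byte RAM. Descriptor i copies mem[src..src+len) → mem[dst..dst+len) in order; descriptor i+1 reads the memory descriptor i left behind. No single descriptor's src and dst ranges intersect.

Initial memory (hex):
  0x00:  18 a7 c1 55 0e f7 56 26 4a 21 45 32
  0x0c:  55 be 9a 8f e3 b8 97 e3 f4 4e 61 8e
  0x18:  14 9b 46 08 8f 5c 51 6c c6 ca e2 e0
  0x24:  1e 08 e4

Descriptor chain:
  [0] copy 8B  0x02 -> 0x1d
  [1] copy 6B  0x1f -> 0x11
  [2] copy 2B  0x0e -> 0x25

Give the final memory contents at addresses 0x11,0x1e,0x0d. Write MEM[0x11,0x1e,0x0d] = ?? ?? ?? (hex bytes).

[0] 0x02->0x1d len=8 : c1 55 0e f7 56 26 4a 21
[1] 0x1f->0x11 len=6 : 0e f7 56 26 4a 21
[2] 0x0e->0x25 len=2 : 9a 8f
query mem[0x11]=0x0e, mem[0x1e]=0x55, mem[0x0d]=0xbe

MEM[0x11,0x1e,0x0d] = 0e 55 be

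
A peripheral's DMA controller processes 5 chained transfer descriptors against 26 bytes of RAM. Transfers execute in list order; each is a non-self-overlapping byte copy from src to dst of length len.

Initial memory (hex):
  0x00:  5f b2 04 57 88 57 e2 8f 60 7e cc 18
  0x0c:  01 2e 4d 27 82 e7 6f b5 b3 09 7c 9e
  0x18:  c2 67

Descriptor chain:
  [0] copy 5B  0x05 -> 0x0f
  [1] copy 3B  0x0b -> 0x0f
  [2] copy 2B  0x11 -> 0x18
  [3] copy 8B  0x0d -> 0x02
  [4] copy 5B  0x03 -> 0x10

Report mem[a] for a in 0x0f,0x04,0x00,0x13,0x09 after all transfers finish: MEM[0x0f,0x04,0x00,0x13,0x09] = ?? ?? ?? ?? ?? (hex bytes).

#0 dst[0x0f+5] := {0x57,0xe2,0x8f,0x60,0x7e}
#1 dst[0x0f+3] := {0x18,0x01,0x2e}
#2 dst[0x18+2] := {0x2e,0x60}
#3 dst[0x02+8] := {0x2e,0x4d,0x18,0x01,0x2e,0x60,0x7e,0xb3}
#4 dst[0x10+5] := {0x4d,0x18,0x01,0x2e,0x60}
query mem[0x0f]=0x18, mem[0x04]=0x18, mem[0x00]=0x5f, mem[0x13]=0x2e, mem[0x09]=0xb3

MEM[0x0f,0x04,0x00,0x13,0x09] = 18 18 5f 2e b3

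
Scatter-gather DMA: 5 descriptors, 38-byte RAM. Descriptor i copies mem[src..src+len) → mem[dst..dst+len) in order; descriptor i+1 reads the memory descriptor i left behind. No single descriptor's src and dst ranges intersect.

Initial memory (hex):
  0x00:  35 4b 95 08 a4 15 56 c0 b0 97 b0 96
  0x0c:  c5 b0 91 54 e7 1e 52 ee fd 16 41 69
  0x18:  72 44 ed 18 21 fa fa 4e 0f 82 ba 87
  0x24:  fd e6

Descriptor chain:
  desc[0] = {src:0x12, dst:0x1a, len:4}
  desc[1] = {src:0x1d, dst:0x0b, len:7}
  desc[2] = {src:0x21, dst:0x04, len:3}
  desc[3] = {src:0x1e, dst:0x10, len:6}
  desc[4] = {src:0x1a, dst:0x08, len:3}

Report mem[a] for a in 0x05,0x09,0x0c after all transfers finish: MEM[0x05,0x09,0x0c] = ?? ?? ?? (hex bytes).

  after D0: wrote 4B at 0x1a = 52eefd16
  after D1: wrote 7B at 0x0b = 16fa4e0f82ba87
  after D2: wrote 3B at 0x04 = 82ba87
  after D3: wrote 6B at 0x10 = fa4e0f82ba87
  after D4: wrote 3B at 0x08 = 52eefd
query mem[0x05]=0xba, mem[0x09]=0xee, mem[0x0c]=0xfa

MEM[0x05,0x09,0x0c] = ba ee fa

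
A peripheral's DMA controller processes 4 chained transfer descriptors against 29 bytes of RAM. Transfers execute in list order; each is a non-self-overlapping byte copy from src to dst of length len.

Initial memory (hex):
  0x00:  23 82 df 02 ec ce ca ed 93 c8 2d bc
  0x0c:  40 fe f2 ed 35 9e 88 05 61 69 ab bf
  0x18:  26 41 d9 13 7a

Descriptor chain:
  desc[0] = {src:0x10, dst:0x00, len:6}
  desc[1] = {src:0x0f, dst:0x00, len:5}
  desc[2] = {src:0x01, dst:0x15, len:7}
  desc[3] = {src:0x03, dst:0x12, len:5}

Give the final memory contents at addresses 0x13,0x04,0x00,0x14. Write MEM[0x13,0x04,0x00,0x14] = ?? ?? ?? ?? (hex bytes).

MEM[0x13,0x04,0x00,0x14] = 05 05 ed 69

  after D0: wrote 6B at 0x00 = 359e88056169
  after D1: wrote 5B at 0x00 = ed359e8805
  after D2: wrote 7B at 0x15 = 359e880569caed
  after D3: wrote 5B at 0x12 = 880569caed
query mem[0x13]=0x05, mem[0x04]=0x05, mem[0x00]=0xed, mem[0x14]=0x69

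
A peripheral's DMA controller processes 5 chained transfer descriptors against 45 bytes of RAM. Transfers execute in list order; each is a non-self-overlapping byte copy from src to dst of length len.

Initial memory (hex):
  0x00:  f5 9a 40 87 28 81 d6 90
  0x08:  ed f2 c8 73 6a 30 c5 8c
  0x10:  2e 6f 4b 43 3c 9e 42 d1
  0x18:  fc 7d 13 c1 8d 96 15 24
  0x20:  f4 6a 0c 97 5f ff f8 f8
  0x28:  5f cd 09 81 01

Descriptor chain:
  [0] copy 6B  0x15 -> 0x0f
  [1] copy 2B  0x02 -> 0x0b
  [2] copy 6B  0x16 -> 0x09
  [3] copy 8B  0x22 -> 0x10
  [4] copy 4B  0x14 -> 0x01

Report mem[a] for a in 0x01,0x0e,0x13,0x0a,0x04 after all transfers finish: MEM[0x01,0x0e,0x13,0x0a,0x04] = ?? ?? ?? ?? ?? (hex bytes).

D0: mem[0x0f..0x14] <- [9e 42 d1 fc 7d 13]
D1: mem[0x0b..0x0c] <- [40 87]
D2: mem[0x09..0x0e] <- [42 d1 fc 7d 13 c1]
D3: mem[0x10..0x17] <- [0c 97 5f ff f8 f8 5f cd]
D4: mem[0x01..0x04] <- [f8 f8 5f cd]
query mem[0x01]=0xf8, mem[0x0e]=0xc1, mem[0x13]=0xff, mem[0x0a]=0xd1, mem[0x04]=0xcd

MEM[0x01,0x0e,0x13,0x0a,0x04] = f8 c1 ff d1 cd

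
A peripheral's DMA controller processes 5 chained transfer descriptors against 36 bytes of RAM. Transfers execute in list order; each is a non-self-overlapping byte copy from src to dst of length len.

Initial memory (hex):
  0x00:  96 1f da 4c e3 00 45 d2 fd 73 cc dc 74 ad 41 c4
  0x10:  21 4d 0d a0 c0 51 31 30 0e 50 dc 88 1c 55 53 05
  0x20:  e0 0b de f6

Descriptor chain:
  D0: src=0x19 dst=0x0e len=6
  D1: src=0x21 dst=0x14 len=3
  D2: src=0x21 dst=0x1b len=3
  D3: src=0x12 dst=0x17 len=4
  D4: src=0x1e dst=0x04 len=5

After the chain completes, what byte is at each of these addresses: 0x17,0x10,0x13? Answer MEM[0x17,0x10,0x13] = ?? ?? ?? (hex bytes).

[0] 0x19->0x0e len=6 : 50 dc 88 1c 55 53
[1] 0x21->0x14 len=3 : 0b de f6
[2] 0x21->0x1b len=3 : 0b de f6
[3] 0x12->0x17 len=4 : 55 53 0b de
[4] 0x1e->0x04 len=5 : 53 05 e0 0b de
query mem[0x17]=0x55, mem[0x10]=0x88, mem[0x13]=0x53

MEM[0x17,0x10,0x13] = 55 88 53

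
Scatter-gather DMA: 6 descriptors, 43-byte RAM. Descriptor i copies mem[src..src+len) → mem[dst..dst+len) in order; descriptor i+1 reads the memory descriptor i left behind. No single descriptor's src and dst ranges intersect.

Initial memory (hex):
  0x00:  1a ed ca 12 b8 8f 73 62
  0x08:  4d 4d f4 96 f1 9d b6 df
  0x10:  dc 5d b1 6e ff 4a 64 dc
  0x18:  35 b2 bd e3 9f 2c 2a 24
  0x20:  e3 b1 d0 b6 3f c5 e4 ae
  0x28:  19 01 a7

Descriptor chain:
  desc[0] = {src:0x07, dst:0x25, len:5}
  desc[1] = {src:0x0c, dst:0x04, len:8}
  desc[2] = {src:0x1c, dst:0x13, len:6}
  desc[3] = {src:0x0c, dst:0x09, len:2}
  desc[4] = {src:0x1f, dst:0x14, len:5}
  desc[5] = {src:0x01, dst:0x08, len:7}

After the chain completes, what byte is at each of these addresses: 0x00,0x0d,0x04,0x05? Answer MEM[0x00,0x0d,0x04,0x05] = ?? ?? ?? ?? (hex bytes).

D0: mem[0x25..0x29] <- [62 4d 4d f4 96]
D1: mem[0x04..0x0b] <- [f1 9d b6 df dc 5d b1 6e]
D2: mem[0x13..0x18] <- [9f 2c 2a 24 e3 b1]
D3: mem[0x09..0x0a] <- [f1 9d]
D4: mem[0x14..0x18] <- [24 e3 b1 d0 b6]
D5: mem[0x08..0x0e] <- [ed ca 12 f1 9d b6 df]
query mem[0x00]=0x1a, mem[0x0d]=0xb6, mem[0x04]=0xf1, mem[0x05]=0x9d

MEM[0x00,0x0d,0x04,0x05] = 1a b6 f1 9d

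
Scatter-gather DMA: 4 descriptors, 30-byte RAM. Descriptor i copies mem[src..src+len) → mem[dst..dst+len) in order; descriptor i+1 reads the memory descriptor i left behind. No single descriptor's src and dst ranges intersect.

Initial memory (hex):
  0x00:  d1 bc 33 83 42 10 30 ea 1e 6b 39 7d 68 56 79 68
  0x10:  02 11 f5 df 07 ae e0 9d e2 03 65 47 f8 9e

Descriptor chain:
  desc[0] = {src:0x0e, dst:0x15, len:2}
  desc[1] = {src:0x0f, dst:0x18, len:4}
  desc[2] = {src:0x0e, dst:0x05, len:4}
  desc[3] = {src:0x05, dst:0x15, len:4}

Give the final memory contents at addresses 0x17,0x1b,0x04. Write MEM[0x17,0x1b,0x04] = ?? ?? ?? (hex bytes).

#0 dst[0x15+2] := {0x79,0x68}
#1 dst[0x18+4] := {0x68,0x02,0x11,0xf5}
#2 dst[0x05+4] := {0x79,0x68,0x02,0x11}
#3 dst[0x15+4] := {0x79,0x68,0x02,0x11}
query mem[0x17]=0x02, mem[0x1b]=0xf5, mem[0x04]=0x42

MEM[0x17,0x1b,0x04] = 02 f5 42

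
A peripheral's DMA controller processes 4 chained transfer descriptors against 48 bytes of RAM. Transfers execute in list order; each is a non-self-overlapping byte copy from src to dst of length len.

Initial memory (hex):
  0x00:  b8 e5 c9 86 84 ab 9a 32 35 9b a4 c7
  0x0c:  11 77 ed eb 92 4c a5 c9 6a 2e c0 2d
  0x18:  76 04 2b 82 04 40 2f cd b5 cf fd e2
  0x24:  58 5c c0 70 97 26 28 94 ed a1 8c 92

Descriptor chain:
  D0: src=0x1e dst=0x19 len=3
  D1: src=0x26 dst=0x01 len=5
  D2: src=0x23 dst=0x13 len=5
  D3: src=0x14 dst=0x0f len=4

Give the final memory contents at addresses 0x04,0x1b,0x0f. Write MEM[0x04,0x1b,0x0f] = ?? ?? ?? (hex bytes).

  after D0: wrote 3B at 0x19 = 2fcdb5
  after D1: wrote 5B at 0x01 = c070972628
  after D2: wrote 5B at 0x13 = e2585cc070
  after D3: wrote 4B at 0x0f = 585cc070
query mem[0x04]=0x26, mem[0x1b]=0xb5, mem[0x0f]=0x58

MEM[0x04,0x1b,0x0f] = 26 b5 58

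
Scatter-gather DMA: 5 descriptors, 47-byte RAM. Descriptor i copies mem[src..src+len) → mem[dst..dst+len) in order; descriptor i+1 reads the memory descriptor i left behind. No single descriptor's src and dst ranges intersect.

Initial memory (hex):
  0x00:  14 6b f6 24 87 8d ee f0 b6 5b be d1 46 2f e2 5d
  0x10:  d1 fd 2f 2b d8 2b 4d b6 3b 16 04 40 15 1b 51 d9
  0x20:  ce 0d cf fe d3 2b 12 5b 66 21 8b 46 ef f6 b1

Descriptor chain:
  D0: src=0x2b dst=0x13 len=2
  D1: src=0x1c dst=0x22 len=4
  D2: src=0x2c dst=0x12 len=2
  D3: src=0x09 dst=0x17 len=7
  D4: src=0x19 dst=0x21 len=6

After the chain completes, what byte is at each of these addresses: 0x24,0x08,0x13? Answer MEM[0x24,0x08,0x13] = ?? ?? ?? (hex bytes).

MEM[0x24,0x08,0x13] = e2 b6 f6

  after D0: wrote 2B at 0x13 = 46ef
  after D1: wrote 4B at 0x22 = 151b51d9
  after D2: wrote 2B at 0x12 = eff6
  after D3: wrote 7B at 0x17 = 5bbed1462fe25d
  after D4: wrote 6B at 0x21 = d1462fe25d51
query mem[0x24]=0xe2, mem[0x08]=0xb6, mem[0x13]=0xf6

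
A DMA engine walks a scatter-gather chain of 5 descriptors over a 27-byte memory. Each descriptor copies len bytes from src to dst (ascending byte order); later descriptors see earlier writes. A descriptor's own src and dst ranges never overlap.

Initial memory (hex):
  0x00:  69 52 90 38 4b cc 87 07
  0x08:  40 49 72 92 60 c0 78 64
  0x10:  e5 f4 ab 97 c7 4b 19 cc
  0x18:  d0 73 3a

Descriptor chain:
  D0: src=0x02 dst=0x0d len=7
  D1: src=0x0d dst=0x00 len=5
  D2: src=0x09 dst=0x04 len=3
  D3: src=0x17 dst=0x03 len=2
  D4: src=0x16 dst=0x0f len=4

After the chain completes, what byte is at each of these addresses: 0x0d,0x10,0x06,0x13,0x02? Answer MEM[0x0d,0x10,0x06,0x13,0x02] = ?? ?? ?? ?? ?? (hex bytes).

  after D0: wrote 7B at 0x0d = 90384bcc870740
  after D1: wrote 5B at 0x00 = 90384bcc87
  after D2: wrote 3B at 0x04 = 497292
  after D3: wrote 2B at 0x03 = ccd0
  after D4: wrote 4B at 0x0f = 19ccd073
query mem[0x0d]=0x90, mem[0x10]=0xcc, mem[0x06]=0x92, mem[0x13]=0x40, mem[0x02]=0x4b

MEM[0x0d,0x10,0x06,0x13,0x02] = 90 cc 92 40 4b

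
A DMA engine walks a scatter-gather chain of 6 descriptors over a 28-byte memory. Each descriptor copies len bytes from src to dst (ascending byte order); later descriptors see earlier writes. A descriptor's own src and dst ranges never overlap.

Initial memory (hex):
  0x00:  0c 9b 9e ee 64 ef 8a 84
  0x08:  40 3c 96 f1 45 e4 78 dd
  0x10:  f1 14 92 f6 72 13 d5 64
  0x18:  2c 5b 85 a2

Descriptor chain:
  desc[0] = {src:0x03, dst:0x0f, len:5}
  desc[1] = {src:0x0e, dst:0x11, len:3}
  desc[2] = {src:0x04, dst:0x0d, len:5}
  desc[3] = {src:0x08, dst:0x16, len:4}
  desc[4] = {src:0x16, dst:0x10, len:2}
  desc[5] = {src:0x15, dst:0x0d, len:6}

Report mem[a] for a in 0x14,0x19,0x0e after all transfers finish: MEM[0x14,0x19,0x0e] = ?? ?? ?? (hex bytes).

MEM[0x14,0x19,0x0e] = 72 f1 40

#0 dst[0x0f+5] := {0xee,0x64,0xef,0x8a,0x84}
#1 dst[0x11+3] := {0x78,0xee,0x64}
#2 dst[0x0d+5] := {0x64,0xef,0x8a,0x84,0x40}
#3 dst[0x16+4] := {0x40,0x3c,0x96,0xf1}
#4 dst[0x10+2] := {0x40,0x3c}
#5 dst[0x0d+6] := {0x13,0x40,0x3c,0x96,0xf1,0x85}
query mem[0x14]=0x72, mem[0x19]=0xf1, mem[0x0e]=0x40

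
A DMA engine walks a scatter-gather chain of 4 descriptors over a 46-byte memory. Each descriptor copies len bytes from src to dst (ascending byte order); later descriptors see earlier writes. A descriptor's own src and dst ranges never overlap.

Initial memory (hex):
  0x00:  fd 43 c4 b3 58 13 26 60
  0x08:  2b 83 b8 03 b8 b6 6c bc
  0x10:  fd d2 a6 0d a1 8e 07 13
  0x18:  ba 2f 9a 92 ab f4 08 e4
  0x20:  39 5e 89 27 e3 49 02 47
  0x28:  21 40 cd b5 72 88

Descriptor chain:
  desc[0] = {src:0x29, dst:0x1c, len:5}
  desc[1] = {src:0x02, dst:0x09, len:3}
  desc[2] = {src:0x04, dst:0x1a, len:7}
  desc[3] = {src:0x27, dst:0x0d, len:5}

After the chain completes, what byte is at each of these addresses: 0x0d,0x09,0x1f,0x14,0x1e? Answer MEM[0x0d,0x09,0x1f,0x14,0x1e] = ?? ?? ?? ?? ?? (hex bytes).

MEM[0x0d,0x09,0x1f,0x14,0x1e] = 47 c4 c4 a1 2b

  after D0: wrote 5B at 0x1c = 40cdb57288
  after D1: wrote 3B at 0x09 = c4b358
  after D2: wrote 7B at 0x1a = 581326602bc4b3
  after D3: wrote 5B at 0x0d = 472140cdb5
query mem[0x0d]=0x47, mem[0x09]=0xc4, mem[0x1f]=0xc4, mem[0x14]=0xa1, mem[0x1e]=0x2b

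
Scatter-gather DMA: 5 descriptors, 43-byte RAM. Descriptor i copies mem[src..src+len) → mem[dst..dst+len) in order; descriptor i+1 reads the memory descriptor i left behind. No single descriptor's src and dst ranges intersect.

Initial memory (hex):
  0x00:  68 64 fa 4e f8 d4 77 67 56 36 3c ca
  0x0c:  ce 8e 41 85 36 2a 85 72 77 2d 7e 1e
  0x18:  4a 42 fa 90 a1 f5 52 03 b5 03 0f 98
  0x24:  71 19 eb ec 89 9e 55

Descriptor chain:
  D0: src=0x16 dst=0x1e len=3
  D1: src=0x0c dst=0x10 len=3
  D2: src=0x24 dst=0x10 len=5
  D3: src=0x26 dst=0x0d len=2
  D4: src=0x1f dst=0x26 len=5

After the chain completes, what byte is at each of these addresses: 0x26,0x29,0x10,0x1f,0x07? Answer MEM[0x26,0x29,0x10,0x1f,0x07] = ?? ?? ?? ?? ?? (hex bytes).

MEM[0x26,0x29,0x10,0x1f,0x07] = 1e 0f 71 1e 67

#0 dst[0x1e+3] := {0x7e,0x1e,0x4a}
#1 dst[0x10+3] := {0xce,0x8e,0x41}
#2 dst[0x10+5] := {0x71,0x19,0xeb,0xec,0x89}
#3 dst[0x0d+2] := {0xeb,0xec}
#4 dst[0x26+5] := {0x1e,0x4a,0x03,0x0f,0x98}
query mem[0x26]=0x1e, mem[0x29]=0x0f, mem[0x10]=0x71, mem[0x1f]=0x1e, mem[0x07]=0x67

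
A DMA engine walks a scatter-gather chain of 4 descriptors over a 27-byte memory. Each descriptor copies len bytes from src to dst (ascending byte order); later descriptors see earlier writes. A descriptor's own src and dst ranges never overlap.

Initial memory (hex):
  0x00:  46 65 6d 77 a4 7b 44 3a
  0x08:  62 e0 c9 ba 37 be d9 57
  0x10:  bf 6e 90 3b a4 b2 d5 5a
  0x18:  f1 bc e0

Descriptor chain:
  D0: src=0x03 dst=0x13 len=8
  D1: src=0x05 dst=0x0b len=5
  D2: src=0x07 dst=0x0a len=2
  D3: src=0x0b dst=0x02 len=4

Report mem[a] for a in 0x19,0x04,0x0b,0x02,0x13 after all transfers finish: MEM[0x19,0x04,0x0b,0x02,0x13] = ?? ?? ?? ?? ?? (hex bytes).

MEM[0x19,0x04,0x0b,0x02,0x13] = e0 3a 62 62 77

D0: mem[0x13..0x1a] <- [77 a4 7b 44 3a 62 e0 c9]
D1: mem[0x0b..0x0f] <- [7b 44 3a 62 e0]
D2: mem[0x0a..0x0b] <- [3a 62]
D3: mem[0x02..0x05] <- [62 44 3a 62]
query mem[0x19]=0xe0, mem[0x04]=0x3a, mem[0x0b]=0x62, mem[0x02]=0x62, mem[0x13]=0x77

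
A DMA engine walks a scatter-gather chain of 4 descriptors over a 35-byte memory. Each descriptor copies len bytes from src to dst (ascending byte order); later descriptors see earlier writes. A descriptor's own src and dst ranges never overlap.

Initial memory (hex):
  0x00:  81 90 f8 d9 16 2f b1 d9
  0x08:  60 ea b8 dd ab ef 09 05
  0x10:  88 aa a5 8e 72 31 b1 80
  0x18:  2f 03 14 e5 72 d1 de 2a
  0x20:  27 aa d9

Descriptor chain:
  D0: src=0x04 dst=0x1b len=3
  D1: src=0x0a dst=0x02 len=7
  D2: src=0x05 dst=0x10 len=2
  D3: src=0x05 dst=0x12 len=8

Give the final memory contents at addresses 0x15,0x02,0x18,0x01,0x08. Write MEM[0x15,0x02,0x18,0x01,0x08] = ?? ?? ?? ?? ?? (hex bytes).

MEM[0x15,0x02,0x18,0x01,0x08] = 88 b8 dd 90 88

#0 dst[0x1b+3] := {0x16,0x2f,0xb1}
#1 dst[0x02+7] := {0xb8,0xdd,0xab,0xef,0x09,0x05,0x88}
#2 dst[0x10+2] := {0xef,0x09}
#3 dst[0x12+8] := {0xef,0x09,0x05,0x88,0xea,0xb8,0xdd,0xab}
query mem[0x15]=0x88, mem[0x02]=0xb8, mem[0x18]=0xdd, mem[0x01]=0x90, mem[0x08]=0x88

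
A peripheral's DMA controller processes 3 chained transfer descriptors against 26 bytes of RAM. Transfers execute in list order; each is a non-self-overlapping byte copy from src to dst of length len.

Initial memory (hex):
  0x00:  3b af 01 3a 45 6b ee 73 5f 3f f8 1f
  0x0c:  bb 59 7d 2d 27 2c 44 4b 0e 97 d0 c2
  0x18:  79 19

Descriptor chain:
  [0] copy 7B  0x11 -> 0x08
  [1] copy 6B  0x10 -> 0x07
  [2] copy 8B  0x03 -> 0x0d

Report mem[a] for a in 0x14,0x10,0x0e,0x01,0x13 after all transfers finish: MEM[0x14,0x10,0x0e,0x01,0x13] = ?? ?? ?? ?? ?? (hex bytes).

MEM[0x14,0x10,0x0e,0x01,0x13] = 4b ee 45 af 44

[0] 0x11->0x08 len=7 : 2c 44 4b 0e 97 d0 c2
[1] 0x10->0x07 len=6 : 27 2c 44 4b 0e 97
[2] 0x03->0x0d len=8 : 3a 45 6b ee 27 2c 44 4b
query mem[0x14]=0x4b, mem[0x10]=0xee, mem[0x0e]=0x45, mem[0x01]=0xaf, mem[0x13]=0x44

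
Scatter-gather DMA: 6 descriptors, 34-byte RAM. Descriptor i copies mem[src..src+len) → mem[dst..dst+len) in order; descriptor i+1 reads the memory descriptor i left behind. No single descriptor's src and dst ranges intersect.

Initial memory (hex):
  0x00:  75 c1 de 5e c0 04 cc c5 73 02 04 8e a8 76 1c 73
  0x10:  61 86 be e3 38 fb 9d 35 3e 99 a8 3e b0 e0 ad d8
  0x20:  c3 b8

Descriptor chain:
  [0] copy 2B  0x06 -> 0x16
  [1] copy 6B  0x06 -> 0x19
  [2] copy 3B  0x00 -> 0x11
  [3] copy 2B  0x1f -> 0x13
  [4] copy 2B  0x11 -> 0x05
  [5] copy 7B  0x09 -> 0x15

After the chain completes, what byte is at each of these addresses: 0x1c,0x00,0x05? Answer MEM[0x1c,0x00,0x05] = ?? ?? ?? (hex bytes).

MEM[0x1c,0x00,0x05] = 02 75 75

  after D0: wrote 2B at 0x16 = ccc5
  after D1: wrote 6B at 0x19 = ccc57302048e
  after D2: wrote 3B at 0x11 = 75c1de
  after D3: wrote 2B at 0x13 = d8c3
  after D4: wrote 2B at 0x05 = 75c1
  after D5: wrote 7B at 0x15 = 02048ea8761c73
query mem[0x1c]=0x02, mem[0x00]=0x75, mem[0x05]=0x75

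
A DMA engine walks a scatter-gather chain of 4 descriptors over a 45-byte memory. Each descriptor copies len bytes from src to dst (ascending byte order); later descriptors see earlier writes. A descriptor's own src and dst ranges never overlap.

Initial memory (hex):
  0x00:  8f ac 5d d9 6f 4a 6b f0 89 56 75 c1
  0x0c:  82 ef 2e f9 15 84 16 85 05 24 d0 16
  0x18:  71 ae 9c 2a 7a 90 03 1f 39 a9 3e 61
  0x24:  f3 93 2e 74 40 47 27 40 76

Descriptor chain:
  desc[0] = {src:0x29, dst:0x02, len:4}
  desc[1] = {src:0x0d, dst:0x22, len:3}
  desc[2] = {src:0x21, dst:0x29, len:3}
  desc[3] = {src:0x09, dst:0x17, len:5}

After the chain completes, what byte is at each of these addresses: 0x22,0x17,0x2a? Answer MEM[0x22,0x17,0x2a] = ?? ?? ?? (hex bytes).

MEM[0x22,0x17,0x2a] = ef 56 ef

  after D0: wrote 4B at 0x02 = 47274076
  after D1: wrote 3B at 0x22 = ef2ef9
  after D2: wrote 3B at 0x29 = a9ef2e
  after D3: wrote 5B at 0x17 = 5675c182ef
query mem[0x22]=0xef, mem[0x17]=0x56, mem[0x2a]=0xef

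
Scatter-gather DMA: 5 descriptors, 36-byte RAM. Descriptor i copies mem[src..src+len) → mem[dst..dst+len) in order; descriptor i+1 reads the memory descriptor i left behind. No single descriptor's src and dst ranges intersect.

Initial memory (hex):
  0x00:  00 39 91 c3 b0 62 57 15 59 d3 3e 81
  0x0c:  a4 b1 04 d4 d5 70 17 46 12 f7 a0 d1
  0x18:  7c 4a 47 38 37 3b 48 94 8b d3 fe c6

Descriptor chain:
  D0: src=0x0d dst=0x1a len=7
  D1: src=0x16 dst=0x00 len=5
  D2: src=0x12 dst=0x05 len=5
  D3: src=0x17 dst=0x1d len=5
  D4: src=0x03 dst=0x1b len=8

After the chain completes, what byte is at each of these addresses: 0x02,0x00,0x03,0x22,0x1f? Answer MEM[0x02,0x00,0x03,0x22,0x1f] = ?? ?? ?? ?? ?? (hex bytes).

  after D0: wrote 7B at 0x1a = b104d4d5701746
  after D1: wrote 5B at 0x00 = a0d17c4ab1
  after D2: wrote 5B at 0x05 = 174612f7a0
  after D3: wrote 5B at 0x1d = d17c4ab104
  after D4: wrote 8B at 0x1b = 4ab1174612f7a03e
query mem[0x02]=0x7c, mem[0x00]=0xa0, mem[0x03]=0x4a, mem[0x22]=0x3e, mem[0x1f]=0x12

MEM[0x02,0x00,0x03,0x22,0x1f] = 7c a0 4a 3e 12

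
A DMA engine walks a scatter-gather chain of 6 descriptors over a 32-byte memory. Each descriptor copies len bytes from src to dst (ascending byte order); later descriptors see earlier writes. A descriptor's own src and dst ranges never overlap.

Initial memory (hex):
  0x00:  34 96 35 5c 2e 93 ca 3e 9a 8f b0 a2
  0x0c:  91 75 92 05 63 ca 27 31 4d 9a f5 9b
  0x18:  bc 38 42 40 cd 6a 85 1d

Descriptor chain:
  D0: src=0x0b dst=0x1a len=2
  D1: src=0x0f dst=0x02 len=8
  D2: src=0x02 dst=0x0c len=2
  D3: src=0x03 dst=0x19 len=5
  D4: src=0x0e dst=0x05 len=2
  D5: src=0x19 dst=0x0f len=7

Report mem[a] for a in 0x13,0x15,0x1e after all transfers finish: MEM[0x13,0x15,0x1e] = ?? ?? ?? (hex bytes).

  after D0: wrote 2B at 0x1a = a291
  after D1: wrote 8B at 0x02 = 0563ca27314d9af5
  after D2: wrote 2B at 0x0c = 0563
  after D3: wrote 5B at 0x19 = 63ca27314d
  after D4: wrote 2B at 0x05 = 9205
  after D5: wrote 7B at 0x0f = 63ca27314d851d
query mem[0x13]=0x4d, mem[0x15]=0x1d, mem[0x1e]=0x85

MEM[0x13,0x15,0x1e] = 4d 1d 85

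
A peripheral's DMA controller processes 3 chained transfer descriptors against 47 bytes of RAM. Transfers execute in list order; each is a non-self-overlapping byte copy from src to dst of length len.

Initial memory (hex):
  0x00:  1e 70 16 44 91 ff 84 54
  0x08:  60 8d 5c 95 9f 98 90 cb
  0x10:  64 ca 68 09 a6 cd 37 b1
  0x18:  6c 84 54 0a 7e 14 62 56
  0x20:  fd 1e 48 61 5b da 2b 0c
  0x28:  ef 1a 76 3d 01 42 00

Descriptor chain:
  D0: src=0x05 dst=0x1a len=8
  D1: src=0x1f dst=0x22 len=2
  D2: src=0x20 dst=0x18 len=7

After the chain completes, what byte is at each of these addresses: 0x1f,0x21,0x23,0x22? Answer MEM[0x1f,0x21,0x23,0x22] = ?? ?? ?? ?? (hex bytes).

D0: mem[0x1a..0x21] <- [ff 84 54 60 8d 5c 95 9f]
D1: mem[0x22..0x23] <- [5c 95]
D2: mem[0x18..0x1e] <- [95 9f 5c 95 5b da 2b]
query mem[0x1f]=0x5c, mem[0x21]=0x9f, mem[0x23]=0x95, mem[0x22]=0x5c

MEM[0x1f,0x21,0x23,0x22] = 5c 9f 95 5c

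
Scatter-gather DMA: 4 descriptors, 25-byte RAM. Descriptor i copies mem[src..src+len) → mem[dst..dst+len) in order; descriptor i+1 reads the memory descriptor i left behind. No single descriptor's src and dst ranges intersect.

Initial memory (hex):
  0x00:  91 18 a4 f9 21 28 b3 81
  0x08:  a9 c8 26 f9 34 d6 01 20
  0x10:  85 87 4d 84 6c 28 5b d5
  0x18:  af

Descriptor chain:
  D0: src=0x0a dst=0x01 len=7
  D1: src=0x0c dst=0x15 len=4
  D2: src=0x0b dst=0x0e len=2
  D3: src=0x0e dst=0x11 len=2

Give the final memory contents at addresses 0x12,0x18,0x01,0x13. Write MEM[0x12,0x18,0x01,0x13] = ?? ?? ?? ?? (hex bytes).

MEM[0x12,0x18,0x01,0x13] = 34 20 26 84

D0: mem[0x01..0x07] <- [26 f9 34 d6 01 20 85]
D1: mem[0x15..0x18] <- [34 d6 01 20]
D2: mem[0x0e..0x0f] <- [f9 34]
D3: mem[0x11..0x12] <- [f9 34]
query mem[0x12]=0x34, mem[0x18]=0x20, mem[0x01]=0x26, mem[0x13]=0x84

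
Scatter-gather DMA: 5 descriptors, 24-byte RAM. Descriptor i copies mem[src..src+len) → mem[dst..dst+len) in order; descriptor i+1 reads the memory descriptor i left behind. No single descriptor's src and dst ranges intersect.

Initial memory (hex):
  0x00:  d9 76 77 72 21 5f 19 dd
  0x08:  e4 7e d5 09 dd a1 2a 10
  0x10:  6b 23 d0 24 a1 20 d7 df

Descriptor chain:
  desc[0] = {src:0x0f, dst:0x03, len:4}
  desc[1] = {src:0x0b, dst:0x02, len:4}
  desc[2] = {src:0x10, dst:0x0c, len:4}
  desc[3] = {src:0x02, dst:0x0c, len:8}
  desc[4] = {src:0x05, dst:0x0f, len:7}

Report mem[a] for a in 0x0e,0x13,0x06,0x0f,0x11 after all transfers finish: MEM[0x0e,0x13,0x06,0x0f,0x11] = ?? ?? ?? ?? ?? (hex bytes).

  after D0: wrote 4B at 0x03 = 106b23d0
  after D1: wrote 4B at 0x02 = 09dda12a
  after D2: wrote 4B at 0x0c = 6b23d024
  after D3: wrote 8B at 0x0c = 09dda12ad0dde47e
  after D4: wrote 7B at 0x0f = 2ad0dde47ed509
query mem[0x0e]=0xa1, mem[0x13]=0x7e, mem[0x06]=0xd0, mem[0x0f]=0x2a, mem[0x11]=0xdd

MEM[0x0e,0x13,0x06,0x0f,0x11] = a1 7e d0 2a dd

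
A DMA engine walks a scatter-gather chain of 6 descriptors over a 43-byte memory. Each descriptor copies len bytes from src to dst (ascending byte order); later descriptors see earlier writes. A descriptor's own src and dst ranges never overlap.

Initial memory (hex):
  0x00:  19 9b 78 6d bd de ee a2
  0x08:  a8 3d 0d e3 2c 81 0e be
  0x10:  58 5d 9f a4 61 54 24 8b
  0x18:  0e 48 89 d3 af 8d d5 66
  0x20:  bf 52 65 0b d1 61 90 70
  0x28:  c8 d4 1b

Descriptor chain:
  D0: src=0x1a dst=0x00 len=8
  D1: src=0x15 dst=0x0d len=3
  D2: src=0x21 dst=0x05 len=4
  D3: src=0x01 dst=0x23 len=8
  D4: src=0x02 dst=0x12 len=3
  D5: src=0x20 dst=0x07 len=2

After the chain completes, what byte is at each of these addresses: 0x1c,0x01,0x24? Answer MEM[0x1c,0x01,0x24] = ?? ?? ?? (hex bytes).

MEM[0x1c,0x01,0x24] = af d3 af

#0 dst[0x00+8] := {0x89,0xd3,0xaf,0x8d,0xd5,0x66,0xbf,0x52}
#1 dst[0x0d+3] := {0x54,0x24,0x8b}
#2 dst[0x05+4] := {0x52,0x65,0x0b,0xd1}
#3 dst[0x23+8] := {0xd3,0xaf,0x8d,0xd5,0x52,0x65,0x0b,0xd1}
#4 dst[0x12+3] := {0xaf,0x8d,0xd5}
#5 dst[0x07+2] := {0xbf,0x52}
query mem[0x1c]=0xaf, mem[0x01]=0xd3, mem[0x24]=0xaf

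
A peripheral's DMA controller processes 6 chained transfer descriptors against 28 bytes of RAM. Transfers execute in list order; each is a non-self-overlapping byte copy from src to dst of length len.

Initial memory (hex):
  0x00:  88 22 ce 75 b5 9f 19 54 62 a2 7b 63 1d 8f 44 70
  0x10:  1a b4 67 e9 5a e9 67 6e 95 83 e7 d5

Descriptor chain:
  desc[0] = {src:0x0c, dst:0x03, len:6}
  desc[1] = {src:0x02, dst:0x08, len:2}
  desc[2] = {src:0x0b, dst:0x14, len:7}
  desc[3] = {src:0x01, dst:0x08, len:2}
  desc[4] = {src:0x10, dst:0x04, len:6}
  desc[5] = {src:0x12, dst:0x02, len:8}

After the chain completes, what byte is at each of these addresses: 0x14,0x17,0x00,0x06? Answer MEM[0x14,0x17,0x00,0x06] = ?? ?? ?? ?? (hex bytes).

MEM[0x14,0x17,0x00,0x06] = 63 44 88 8f

#0 dst[0x03+6] := {0x1d,0x8f,0x44,0x70,0x1a,0xb4}
#1 dst[0x08+2] := {0xce,0x1d}
#2 dst[0x14+7] := {0x63,0x1d,0x8f,0x44,0x70,0x1a,0xb4}
#3 dst[0x08+2] := {0x22,0xce}
#4 dst[0x04+6] := {0x1a,0xb4,0x67,0xe9,0x63,0x1d}
#5 dst[0x02+8] := {0x67,0xe9,0x63,0x1d,0x8f,0x44,0x70,0x1a}
query mem[0x14]=0x63, mem[0x17]=0x44, mem[0x00]=0x88, mem[0x06]=0x8f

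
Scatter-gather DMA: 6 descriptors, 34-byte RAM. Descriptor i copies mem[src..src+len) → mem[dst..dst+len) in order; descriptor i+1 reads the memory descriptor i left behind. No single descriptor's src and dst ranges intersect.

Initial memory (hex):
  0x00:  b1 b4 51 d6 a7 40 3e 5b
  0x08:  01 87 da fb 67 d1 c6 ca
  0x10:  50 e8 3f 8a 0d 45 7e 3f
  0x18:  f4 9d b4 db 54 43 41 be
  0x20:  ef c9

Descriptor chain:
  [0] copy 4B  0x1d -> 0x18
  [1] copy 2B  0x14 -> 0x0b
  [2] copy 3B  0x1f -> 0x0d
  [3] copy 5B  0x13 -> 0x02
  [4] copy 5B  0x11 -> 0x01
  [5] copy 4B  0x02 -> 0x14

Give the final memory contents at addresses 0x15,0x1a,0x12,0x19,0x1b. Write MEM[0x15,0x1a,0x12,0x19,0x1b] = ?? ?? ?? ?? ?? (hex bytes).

MEM[0x15,0x1a,0x12,0x19,0x1b] = 8a be 3f 41 ef

  after D0: wrote 4B at 0x18 = 4341beef
  after D1: wrote 2B at 0x0b = 0d45
  after D2: wrote 3B at 0x0d = beefc9
  after D3: wrote 5B at 0x02 = 8a0d457e3f
  after D4: wrote 5B at 0x01 = e83f8a0d45
  after D5: wrote 4B at 0x14 = 3f8a0d45
query mem[0x15]=0x8a, mem[0x1a]=0xbe, mem[0x12]=0x3f, mem[0x19]=0x41, mem[0x1b]=0xef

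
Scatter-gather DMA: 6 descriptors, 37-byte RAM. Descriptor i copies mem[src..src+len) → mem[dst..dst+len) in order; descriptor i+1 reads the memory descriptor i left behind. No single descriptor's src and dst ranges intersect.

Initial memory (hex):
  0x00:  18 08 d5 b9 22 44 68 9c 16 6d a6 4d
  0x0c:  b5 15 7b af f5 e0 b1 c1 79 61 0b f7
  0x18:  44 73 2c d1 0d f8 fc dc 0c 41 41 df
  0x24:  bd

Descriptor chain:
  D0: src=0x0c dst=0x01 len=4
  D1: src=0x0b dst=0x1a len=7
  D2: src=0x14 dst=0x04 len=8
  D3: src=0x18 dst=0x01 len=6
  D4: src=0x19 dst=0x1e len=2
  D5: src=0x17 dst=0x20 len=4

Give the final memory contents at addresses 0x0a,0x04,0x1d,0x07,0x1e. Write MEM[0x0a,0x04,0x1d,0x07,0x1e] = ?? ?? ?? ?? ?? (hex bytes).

D0: mem[0x01..0x04] <- [b5 15 7b af]
D1: mem[0x1a..0x20] <- [4d b5 15 7b af f5 e0]
D2: mem[0x04..0x0b] <- [79 61 0b f7 44 73 4d b5]
D3: mem[0x01..0x06] <- [44 73 4d b5 15 7b]
D4: mem[0x1e..0x1f] <- [73 4d]
D5: mem[0x20..0x23] <- [f7 44 73 4d]
query mem[0x0a]=0x4d, mem[0x04]=0xb5, mem[0x1d]=0x7b, mem[0x07]=0xf7, mem[0x1e]=0x73

MEM[0x0a,0x04,0x1d,0x07,0x1e] = 4d b5 7b f7 73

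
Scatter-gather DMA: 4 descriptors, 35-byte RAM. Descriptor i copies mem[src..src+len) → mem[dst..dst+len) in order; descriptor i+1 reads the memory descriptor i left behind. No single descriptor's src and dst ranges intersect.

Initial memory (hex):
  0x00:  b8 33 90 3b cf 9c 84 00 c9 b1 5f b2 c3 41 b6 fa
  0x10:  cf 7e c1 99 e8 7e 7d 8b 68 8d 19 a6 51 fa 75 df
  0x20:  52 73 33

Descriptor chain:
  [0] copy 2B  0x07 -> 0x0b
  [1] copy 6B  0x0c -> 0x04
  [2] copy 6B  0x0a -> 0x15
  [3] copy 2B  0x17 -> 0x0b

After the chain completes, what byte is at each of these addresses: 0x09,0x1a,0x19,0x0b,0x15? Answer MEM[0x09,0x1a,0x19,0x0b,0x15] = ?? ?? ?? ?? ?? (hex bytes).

D0: mem[0x0b..0x0c] <- [00 c9]
D1: mem[0x04..0x09] <- [c9 41 b6 fa cf 7e]
D2: mem[0x15..0x1a] <- [5f 00 c9 41 b6 fa]
D3: mem[0x0b..0x0c] <- [c9 41]
query mem[0x09]=0x7e, mem[0x1a]=0xfa, mem[0x19]=0xb6, mem[0x0b]=0xc9, mem[0x15]=0x5f

MEM[0x09,0x1a,0x19,0x0b,0x15] = 7e fa b6 c9 5f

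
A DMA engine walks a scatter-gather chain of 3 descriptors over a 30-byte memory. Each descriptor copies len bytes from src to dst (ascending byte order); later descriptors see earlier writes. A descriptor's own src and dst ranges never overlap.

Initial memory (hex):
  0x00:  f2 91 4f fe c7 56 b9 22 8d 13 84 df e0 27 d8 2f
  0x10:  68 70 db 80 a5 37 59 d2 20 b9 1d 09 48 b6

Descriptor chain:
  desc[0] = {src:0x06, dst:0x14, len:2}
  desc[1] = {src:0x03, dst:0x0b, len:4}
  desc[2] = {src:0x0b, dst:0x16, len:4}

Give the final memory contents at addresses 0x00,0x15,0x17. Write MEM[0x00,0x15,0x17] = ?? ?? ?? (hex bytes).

MEM[0x00,0x15,0x17] = f2 22 c7

  after D0: wrote 2B at 0x14 = b922
  after D1: wrote 4B at 0x0b = fec756b9
  after D2: wrote 4B at 0x16 = fec756b9
query mem[0x00]=0xf2, mem[0x15]=0x22, mem[0x17]=0xc7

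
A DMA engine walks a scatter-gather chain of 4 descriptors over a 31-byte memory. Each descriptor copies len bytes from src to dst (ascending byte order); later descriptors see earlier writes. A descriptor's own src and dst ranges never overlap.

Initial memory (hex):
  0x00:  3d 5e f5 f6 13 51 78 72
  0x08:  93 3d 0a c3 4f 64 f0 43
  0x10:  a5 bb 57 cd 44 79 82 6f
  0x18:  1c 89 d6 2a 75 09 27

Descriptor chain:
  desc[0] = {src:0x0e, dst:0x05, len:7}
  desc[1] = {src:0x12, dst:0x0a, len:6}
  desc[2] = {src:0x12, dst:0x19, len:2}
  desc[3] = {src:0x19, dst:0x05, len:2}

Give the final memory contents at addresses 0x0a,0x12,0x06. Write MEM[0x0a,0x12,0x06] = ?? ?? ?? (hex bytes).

  after D0: wrote 7B at 0x05 = f043a5bb57cd44
  after D1: wrote 6B at 0x0a = 57cd4479826f
  after D2: wrote 2B at 0x19 = 57cd
  after D3: wrote 2B at 0x05 = 57cd
query mem[0x0a]=0x57, mem[0x12]=0x57, mem[0x06]=0xcd

MEM[0x0a,0x12,0x06] = 57 57 cd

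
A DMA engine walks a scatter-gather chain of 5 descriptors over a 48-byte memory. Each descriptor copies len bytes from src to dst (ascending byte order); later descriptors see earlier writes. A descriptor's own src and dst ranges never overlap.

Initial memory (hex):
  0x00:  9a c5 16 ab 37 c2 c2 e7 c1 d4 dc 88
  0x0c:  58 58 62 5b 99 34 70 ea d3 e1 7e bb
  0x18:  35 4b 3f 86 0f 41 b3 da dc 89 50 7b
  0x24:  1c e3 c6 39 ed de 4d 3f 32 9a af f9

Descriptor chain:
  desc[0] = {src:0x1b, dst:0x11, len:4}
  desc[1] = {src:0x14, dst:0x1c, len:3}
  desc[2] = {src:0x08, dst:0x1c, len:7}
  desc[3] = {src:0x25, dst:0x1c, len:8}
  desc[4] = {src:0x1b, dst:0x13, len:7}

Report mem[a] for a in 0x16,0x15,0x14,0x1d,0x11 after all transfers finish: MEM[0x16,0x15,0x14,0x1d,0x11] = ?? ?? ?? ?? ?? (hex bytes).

MEM[0x16,0x15,0x14,0x1d,0x11] = 39 c6 e3 c6 86

D0: mem[0x11..0x14] <- [86 0f 41 b3]
D1: mem[0x1c..0x1e] <- [b3 e1 7e]
D2: mem[0x1c..0x22] <- [c1 d4 dc 88 58 58 62]
D3: mem[0x1c..0x23] <- [e3 c6 39 ed de 4d 3f 32]
D4: mem[0x13..0x19] <- [86 e3 c6 39 ed de 4d]
query mem[0x16]=0x39, mem[0x15]=0xc6, mem[0x14]=0xe3, mem[0x1d]=0xc6, mem[0x11]=0x86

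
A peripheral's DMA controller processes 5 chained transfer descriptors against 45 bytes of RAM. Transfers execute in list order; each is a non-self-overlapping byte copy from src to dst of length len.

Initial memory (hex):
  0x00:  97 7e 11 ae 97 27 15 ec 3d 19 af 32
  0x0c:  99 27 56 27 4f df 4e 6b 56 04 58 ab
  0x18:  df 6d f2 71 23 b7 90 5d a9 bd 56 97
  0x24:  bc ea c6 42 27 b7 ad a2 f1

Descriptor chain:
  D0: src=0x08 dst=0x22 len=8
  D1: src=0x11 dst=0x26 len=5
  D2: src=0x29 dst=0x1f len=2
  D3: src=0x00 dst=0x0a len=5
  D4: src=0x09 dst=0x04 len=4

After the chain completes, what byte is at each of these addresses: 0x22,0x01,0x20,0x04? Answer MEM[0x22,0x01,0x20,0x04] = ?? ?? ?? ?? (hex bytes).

MEM[0x22,0x01,0x20,0x04] = 3d 7e 04 19

D0: mem[0x22..0x29] <- [3d 19 af 32 99 27 56 27]
D1: mem[0x26..0x2a] <- [df 4e 6b 56 04]
D2: mem[0x1f..0x20] <- [56 04]
D3: mem[0x0a..0x0e] <- [97 7e 11 ae 97]
D4: mem[0x04..0x07] <- [19 97 7e 11]
query mem[0x22]=0x3d, mem[0x01]=0x7e, mem[0x20]=0x04, mem[0x04]=0x19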